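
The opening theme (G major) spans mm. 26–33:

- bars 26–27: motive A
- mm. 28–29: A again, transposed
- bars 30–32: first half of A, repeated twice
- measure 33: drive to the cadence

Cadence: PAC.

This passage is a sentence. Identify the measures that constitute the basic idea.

measures 26–27

The presentation of a sentence is the basic idea (bars 26–27) plus its repetition (mm. 28–29); the basic idea is therefore mm. 26–27.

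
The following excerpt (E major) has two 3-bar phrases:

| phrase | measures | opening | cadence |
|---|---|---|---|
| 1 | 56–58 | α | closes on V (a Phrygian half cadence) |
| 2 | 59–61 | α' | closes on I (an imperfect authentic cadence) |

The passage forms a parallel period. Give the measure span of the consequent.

measures 59–61

The antecedent is the phrase ending with the weaker cadence (Phrygian half cadence, phrase 1) and the consequent the one ending more conclusively (imperfect authentic cadence, phrase 2); the consequent is bars 59-61.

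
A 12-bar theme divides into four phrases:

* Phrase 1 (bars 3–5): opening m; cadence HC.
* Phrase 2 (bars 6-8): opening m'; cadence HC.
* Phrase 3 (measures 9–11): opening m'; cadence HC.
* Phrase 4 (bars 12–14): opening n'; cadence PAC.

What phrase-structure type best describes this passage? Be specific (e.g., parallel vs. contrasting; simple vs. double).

Four phrases in two halves: the first half (measures 3–8) ends with a half cadence, the second (mm. 9-14) with a perfect authentic cadence — a large antecedent–consequent pair, i.e. a double period.
Phrase 3 begins with the same material as phrase 1, making it parallel.

parallel double period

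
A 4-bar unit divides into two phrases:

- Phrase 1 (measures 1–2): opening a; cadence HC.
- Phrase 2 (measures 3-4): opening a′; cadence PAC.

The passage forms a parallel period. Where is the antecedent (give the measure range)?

measures 1–2

The antecedent is the phrase ending with the weaker cadence (half cadence, phrase 1) and the consequent the one ending more conclusively (perfect authentic cadence, phrase 2); the antecedent is mm. 1–2.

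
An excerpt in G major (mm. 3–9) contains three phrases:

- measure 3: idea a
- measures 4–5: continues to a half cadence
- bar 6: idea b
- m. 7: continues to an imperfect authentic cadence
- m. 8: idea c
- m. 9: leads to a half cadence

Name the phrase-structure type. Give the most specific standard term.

The final phrase closes with a half cadence, which is not stronger than the preceding imperfect authentic cadence; the 3 phrases lack an overall antecedent–consequent design and so form a phrase group.

phrase group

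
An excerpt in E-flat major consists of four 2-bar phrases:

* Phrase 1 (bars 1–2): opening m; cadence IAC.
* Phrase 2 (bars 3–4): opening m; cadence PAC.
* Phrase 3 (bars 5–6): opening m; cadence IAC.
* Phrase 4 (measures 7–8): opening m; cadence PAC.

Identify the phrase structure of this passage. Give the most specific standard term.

repeated period

The cadence pattern IAC–PAC–IAC–PAC is weak–strong twice, and phrases 3–4 restate phrases 1–2: a period heard twice, not a double period (which would end weakly at phrase 2).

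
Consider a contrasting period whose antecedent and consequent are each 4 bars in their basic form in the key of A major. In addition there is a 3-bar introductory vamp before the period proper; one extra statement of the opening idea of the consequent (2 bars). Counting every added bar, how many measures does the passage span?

13 measures

Basic contrasting period: 4 + 4 = 8 bars.
8 (basic form) + 3 (introduction) + 2 (extra statement) = 13.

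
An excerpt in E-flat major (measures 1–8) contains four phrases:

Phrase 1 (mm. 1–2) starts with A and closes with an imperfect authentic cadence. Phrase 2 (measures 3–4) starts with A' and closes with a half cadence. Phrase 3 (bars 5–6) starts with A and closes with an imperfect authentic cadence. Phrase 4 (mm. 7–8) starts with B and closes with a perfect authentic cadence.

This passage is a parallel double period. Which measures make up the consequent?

In a double period the four phrases pair into a large antecedent (phrases 1–2, ending half cadence) and a large consequent (phrases 3–4, ending perfect authentic cadence). The consequent spans mm. 5-8.

measures 5–8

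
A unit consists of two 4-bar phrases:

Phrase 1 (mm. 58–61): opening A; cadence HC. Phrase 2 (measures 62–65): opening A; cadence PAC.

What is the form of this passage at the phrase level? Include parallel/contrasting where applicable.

parallel period

Phrase 1 ends with a half cadence (weaker) and phrase 2 with a perfect authentic cadence (stronger): antecedent + consequent = a period.
The two phrases open with the same material (A / A), so the period is parallel.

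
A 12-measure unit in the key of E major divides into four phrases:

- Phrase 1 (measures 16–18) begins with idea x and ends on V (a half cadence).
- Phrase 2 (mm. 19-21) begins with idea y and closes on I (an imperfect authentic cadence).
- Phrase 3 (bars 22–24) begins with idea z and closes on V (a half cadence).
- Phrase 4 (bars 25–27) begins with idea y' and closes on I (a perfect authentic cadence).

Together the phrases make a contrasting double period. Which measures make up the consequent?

measures 22–27

In a double period the first pair of phrases (ending imperfect authentic cadence) is the large antecedent and the second pair (ending perfect authentic cadence) is the large consequent; the consequent is measures 22–27.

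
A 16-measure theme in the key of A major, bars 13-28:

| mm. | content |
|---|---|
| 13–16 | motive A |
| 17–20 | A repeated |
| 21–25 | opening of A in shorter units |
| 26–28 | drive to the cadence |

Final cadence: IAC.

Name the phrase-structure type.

sentence

Basic idea (mm. 13–16) + its repetition (bars 17–20) form the presentation; fragmentation and cadence (mm. 21–28) form the continuation — the 16-bar whole is a sentence.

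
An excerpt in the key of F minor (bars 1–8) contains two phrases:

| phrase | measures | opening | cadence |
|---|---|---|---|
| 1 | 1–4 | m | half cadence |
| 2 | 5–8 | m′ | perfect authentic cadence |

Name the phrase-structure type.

Phrase 1 ends with a half cadence (weaker) and phrase 2 with a perfect authentic cadence (stronger): antecedent + consequent = a period.
The two phrases open with the same material (m / m′), so the period is parallel.

parallel period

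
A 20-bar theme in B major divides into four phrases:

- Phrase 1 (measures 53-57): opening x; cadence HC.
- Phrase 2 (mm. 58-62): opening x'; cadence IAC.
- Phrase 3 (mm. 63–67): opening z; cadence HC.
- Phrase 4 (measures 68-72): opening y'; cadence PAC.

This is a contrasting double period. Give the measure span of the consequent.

measures 63–72

In a double period the first pair of phrases (ending imperfect authentic cadence) is the large antecedent and the second pair (ending perfect authentic cadence) is the large consequent; the consequent is measures 63–72.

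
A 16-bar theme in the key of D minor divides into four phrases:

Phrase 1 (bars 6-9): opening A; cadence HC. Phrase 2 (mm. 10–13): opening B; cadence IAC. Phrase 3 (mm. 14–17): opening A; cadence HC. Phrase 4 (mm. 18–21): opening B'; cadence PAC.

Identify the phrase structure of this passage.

parallel double period

Four phrases in two halves: the first half (mm. 6-13) ends with an imperfect authentic cadence, the second (measures 14–21) with a perfect authentic cadence — a large antecedent–consequent pair, i.e. a double period.
Phrase 3 begins with the same material as phrase 1, making it parallel.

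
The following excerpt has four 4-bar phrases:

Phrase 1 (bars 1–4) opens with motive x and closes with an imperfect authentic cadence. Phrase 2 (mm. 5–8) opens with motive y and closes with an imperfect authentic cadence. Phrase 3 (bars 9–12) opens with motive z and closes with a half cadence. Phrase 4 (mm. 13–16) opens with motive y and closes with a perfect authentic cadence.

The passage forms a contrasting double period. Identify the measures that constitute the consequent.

In a double period the four phrases pair into a large antecedent (phrases 1–2, ending imperfect authentic cadence) and a large consequent (phrases 3–4, ending perfect authentic cadence). The consequent spans mm. 9–16.

measures 9–16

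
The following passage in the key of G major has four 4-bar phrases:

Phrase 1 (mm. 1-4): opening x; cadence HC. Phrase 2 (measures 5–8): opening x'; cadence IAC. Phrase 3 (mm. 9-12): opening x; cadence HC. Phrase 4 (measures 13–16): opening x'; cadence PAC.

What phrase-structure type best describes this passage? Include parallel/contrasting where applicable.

parallel double period

Four phrases in two halves: the first half (mm. 1-8) ends with an imperfect authentic cadence, the second (mm. 9–16) with a perfect authentic cadence — a large antecedent–consequent pair, i.e. a double period.
Phrase 3 begins with the same material as phrase 1, making it parallel.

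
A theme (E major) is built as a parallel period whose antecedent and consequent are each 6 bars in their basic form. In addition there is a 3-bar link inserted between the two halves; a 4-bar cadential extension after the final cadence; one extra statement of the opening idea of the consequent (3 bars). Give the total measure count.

22 measures

Basic parallel period: 6 + 6 = 12 bars.
12 (basic form) + 3 (link) + 4 (cadential extension) + 3 (extra statement) = 22.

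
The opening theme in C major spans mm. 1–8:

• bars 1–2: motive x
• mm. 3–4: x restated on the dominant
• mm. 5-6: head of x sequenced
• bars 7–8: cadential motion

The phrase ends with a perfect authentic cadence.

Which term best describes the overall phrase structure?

Basic idea (mm. 1–2) + its repetition (mm. 3-4) form the presentation; fragmentation and cadence (mm. 5–8) form the continuation — the 8-bar whole is a sentence.

sentence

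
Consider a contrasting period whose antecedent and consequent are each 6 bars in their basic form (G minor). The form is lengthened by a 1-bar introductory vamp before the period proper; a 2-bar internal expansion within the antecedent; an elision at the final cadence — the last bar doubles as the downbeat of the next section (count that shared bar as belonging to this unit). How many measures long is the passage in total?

Basic contrasting period: 6 + 6 = 12 bars.
12 (basic form) + 1 (introduction) + 2 (internal expansion) = 15.
The elision shares a bar with the next section but does not change this unit's count.

15 measures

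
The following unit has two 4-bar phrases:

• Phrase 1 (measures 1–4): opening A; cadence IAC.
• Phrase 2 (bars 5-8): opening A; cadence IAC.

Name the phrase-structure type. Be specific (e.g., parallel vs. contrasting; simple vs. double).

Both phrases have the same opening (A) and the same cadence (imperfect authentic cadence): the second is a restatement, not a consequent, so this is a repeated phrase rather than a period.

repeated phrase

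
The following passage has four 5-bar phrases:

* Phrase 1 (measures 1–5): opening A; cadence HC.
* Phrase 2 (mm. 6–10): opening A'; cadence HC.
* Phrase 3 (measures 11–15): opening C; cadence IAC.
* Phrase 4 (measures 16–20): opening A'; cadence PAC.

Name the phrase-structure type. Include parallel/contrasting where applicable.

contrasting double period

Four phrases in two halves: the first half (bars 1–10) ends with a half cadence, the second (mm. 11-20) with a perfect authentic cadence — a large antecedent–consequent pair, i.e. a double period.
Phrase 3 begins with different material from phrase 1, making it contrasting.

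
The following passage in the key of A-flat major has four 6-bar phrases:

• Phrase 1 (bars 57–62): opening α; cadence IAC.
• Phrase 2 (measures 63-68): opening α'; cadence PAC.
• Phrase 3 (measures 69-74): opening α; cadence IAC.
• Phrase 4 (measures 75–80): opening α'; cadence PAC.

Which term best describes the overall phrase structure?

repeated period

The cadence pattern IAC–PAC–IAC–PAC is weak–strong twice, and phrases 3–4 restate phrases 1–2: a period heard twice, not a double period (which would end weakly at phrase 2).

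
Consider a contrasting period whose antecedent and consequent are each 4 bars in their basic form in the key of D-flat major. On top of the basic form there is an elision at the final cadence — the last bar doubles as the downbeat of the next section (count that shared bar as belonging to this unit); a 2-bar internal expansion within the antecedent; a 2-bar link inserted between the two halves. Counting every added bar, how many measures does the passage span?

12 measures

Basic contrasting period: 4 + 4 = 8 bars.
8 (basic form) + 2 (internal expansion) + 2 (link) = 12.
The elision shares a bar with the next section but does not change this unit's count.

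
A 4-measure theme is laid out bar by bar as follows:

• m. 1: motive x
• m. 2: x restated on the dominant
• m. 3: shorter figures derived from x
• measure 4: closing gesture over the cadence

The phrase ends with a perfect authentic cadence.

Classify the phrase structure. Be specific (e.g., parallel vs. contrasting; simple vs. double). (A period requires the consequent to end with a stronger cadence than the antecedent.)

sentence

Basic idea (m. 1) + its repetition (bar 2) form the presentation; fragmentation and cadence (measures 3–4) form the continuation — the 4-bar whole is a sentence.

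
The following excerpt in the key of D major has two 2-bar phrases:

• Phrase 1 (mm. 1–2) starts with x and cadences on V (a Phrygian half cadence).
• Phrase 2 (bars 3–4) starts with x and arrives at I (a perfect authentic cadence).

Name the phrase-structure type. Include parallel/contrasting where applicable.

Phrase 1 ends with a Phrygian half cadence (weaker) and phrase 2 with a perfect authentic cadence (stronger): antecedent + consequent = a period.
The two phrases open with the same material (x / x), so the period is parallel.

parallel period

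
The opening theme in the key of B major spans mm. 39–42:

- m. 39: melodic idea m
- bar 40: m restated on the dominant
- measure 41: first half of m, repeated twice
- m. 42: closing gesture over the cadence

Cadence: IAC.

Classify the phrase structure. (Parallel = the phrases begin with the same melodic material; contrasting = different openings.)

Basic idea (bar 39) + its repetition (m. 40) form the presentation; fragmentation and cadence (measures 41–42) form the continuation — the 4-bar whole is a sentence.

sentence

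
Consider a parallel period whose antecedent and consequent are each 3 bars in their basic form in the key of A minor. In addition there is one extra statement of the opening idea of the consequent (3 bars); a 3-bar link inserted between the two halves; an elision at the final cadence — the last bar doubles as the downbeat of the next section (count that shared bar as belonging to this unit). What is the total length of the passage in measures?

Basic parallel period: 3 + 3 = 6 bars.
6 (basic form) + 3 (extra statement) + 3 (link) = 12.
The elision shares a bar with the next section but does not change this unit's count.

12 measures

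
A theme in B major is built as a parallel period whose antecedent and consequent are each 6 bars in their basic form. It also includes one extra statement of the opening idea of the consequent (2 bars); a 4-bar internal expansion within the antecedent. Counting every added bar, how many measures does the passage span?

18 measures

Basic parallel period: 6 + 6 = 12 bars.
12 (basic form) + 2 (extra statement) + 4 (internal expansion) = 18.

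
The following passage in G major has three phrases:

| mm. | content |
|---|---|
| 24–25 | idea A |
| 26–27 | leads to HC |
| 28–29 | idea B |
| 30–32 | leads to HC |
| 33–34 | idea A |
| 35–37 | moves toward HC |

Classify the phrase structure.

The final phrase closes with a half cadence, which is not stronger than the preceding half cadence; the 3 phrases lack an overall antecedent–consequent design and so form a phrase group.

phrase group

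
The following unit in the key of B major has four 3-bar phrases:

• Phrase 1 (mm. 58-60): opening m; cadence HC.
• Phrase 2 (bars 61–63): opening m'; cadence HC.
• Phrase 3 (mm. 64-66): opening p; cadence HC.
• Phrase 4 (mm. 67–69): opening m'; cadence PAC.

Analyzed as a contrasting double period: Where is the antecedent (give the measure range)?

In a double period the four phrases pair into a large antecedent (phrases 1–2, ending half cadence) and a large consequent (phrases 3–4, ending perfect authentic cadence). The antecedent spans mm. 58-63.

measures 58–63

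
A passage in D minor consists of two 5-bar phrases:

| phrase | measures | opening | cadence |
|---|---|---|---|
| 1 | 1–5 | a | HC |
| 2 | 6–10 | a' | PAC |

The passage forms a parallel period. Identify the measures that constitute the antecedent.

The antecedent is the phrase ending with the weaker cadence (half cadence, phrase 1) and the consequent the one ending more conclusively (perfect authentic cadence, phrase 2); the antecedent is mm. 1-5.

measures 1–5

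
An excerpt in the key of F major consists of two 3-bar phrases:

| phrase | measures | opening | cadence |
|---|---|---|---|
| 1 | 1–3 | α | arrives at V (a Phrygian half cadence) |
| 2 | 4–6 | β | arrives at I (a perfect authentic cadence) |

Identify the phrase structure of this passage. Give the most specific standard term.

contrasting period

Phrase 1 ends with a Phrygian half cadence (weaker) and phrase 2 with a perfect authentic cadence (stronger): antecedent + consequent = a period.
The two phrases open with different material (α / β), so the period is contrasting.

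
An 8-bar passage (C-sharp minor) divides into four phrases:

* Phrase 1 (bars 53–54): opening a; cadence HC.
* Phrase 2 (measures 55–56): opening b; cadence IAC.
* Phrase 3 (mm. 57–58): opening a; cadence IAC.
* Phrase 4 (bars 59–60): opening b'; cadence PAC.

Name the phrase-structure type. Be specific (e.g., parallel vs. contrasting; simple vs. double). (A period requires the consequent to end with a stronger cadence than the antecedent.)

parallel double period

Four phrases in two halves: the first half (measures 53-56) ends with an imperfect authentic cadence, the second (mm. 57–60) with a perfect authentic cadence — a large antecedent–consequent pair, i.e. a double period.
Phrase 3 begins with the same material as phrase 1, making it parallel.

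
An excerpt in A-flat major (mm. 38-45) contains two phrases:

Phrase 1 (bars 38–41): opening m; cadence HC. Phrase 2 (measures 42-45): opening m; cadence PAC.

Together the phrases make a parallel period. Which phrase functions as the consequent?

The phrase ending with the weaker cadence (half cadence) is the antecedent; the one ending more conclusively (perfect authentic cadence) is the consequent. The consequent is phrase 2.

phrase 2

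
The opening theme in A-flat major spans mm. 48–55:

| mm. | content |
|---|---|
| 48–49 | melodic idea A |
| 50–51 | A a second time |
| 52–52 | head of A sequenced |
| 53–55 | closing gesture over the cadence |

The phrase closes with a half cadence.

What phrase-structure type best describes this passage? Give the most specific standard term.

sentence

Basic idea (measures 48–49) + its repetition (mm. 50-51) form the presentation; fragmentation and cadence (mm. 52–55) form the continuation — the 8-bar whole is a sentence.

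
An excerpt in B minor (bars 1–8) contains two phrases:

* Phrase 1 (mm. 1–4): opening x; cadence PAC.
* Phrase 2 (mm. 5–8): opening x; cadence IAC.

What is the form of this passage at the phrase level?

phrase group

The second phrase closes with an imperfect authentic cadence, which is not stronger than the first phrase's perfect authentic cadence; without a weak→strong cadential pair there is no antecedent–consequent relationship, so this is a phrase group rather than a period.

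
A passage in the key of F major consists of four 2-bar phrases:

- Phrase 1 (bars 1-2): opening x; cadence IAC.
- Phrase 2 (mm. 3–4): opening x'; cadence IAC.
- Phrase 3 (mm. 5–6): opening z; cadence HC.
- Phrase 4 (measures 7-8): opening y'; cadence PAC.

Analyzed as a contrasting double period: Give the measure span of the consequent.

measures 5–8

In a double period the four phrases pair into a large antecedent (phrases 1–2, ending imperfect authentic cadence) and a large consequent (phrases 3–4, ending perfect authentic cadence). The consequent spans mm. 5–8.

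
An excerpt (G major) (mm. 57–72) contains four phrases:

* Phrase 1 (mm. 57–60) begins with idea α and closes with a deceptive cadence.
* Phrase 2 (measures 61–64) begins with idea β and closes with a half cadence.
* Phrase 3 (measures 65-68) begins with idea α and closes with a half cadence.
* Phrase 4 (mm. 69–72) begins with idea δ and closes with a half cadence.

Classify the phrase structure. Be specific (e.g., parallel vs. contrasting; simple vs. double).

Phrase 4 ends with a half cadence, no stronger than phrase 2's half cadence, so the four phrases do not form a double period; nor do phrases 3–4 duplicate 1–2, so it is not a repeated period. With no phrase reaching a conclusive cadence, the passage is a phrase group.

phrase group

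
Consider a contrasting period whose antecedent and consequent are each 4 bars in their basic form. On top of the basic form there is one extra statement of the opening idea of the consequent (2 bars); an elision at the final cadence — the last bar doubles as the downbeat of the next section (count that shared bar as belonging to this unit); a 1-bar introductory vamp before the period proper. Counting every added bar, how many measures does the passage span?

Basic contrasting period: 4 + 4 = 8 bars.
8 (basic form) + 2 (extra statement) + 1 (introduction) = 11.
The elision shares a bar with the next section but does not change this unit's count.

11 measures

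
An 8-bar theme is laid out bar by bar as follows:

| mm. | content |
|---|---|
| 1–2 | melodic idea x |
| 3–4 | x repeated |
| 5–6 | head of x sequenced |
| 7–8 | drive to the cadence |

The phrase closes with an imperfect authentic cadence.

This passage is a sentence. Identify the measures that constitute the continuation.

measures 5–8

After the presentation (measures 1–4), the continuation covers the fragmentation through the cadence: mm. 5–8.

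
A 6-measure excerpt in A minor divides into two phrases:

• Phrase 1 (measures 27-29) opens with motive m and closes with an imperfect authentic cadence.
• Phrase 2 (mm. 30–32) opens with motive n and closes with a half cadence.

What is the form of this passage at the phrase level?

The second phrase closes with a half cadence, which is not stronger than the first phrase's imperfect authentic cadence; without a weak→strong cadential pair there is no antecedent–consequent relationship, so this is a phrase group rather than a period.

phrase group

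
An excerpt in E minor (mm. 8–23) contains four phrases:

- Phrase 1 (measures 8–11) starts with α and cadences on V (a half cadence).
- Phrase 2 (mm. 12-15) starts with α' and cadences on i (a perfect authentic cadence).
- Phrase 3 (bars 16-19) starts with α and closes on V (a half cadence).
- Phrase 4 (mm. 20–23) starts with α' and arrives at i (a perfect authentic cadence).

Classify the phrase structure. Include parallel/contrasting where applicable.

repeated period

The cadence pattern HC–PAC–HC–PAC is weak–strong twice, and phrases 3–4 restate phrases 1–2: a period heard twice, not a double period (which would end weakly at phrase 2).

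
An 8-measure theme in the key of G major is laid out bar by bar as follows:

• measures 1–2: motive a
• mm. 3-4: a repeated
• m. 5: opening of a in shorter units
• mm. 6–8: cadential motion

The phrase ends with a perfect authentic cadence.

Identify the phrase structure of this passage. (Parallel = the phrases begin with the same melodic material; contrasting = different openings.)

sentence

Basic idea (mm. 1-2) + its repetition (mm. 3–4) form the presentation; fragmentation and cadence (mm. 5-8) form the continuation — the 8-bar whole is a sentence.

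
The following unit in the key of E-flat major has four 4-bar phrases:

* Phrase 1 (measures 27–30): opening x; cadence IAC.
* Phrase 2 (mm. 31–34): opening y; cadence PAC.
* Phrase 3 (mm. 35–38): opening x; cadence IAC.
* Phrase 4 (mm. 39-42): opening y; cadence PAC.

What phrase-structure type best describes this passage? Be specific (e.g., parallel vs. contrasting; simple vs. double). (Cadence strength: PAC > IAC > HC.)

The cadence pattern IAC–PAC–IAC–PAC is weak–strong twice, and phrases 3–4 restate phrases 1–2: a period heard twice, not a double period (which would end weakly at phrase 2).

repeated period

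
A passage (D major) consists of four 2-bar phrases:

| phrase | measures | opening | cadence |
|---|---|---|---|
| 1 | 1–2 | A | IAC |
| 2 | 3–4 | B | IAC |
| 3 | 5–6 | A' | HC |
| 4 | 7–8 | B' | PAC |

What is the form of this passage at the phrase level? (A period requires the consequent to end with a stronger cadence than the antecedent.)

parallel double period

Four phrases in two halves: the first half (mm. 1–4) ends with an imperfect authentic cadence, the second (bars 5–8) with a perfect authentic cadence — a large antecedent–consequent pair, i.e. a double period.
Phrase 3 begins with the same material as phrase 1, making it parallel.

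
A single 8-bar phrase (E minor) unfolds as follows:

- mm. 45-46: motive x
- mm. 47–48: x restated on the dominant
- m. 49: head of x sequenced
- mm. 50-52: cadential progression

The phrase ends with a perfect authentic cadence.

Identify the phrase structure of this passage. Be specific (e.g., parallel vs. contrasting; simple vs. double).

sentence

Basic idea (mm. 45–46) + its repetition (bars 47-48) form the presentation; fragmentation and cadence (measures 49–52) form the continuation — the 8-bar whole is a sentence.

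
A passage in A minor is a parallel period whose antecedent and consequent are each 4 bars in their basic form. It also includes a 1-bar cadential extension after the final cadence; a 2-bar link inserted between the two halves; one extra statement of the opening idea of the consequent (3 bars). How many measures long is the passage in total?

Basic parallel period: 4 + 4 = 8 bars.
8 (basic form) + 1 (cadential extension) + 2 (link) + 3 (extra statement) = 14.

14 measures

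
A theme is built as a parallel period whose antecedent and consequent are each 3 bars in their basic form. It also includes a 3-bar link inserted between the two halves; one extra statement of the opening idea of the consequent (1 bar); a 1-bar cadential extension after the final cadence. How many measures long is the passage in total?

Basic parallel period: 3 + 3 = 6 bars.
6 (basic form) + 3 (link) + 1 (extra statement) + 1 (cadential extension) = 11.

11 measures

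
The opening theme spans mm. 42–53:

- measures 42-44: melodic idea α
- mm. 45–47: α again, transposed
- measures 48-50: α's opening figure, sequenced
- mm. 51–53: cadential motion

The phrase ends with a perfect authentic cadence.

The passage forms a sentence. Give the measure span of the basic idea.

The presentation of a sentence is the basic idea (mm. 42–44) plus its repetition (bars 45-47); the basic idea is therefore bars 42-44.

measures 42–44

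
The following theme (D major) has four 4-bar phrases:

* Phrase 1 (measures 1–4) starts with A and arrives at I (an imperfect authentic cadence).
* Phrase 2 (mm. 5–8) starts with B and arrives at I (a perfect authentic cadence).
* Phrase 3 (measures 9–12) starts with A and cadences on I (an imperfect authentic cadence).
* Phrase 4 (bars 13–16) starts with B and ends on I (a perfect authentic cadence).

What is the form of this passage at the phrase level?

repeated period

The cadence pattern IAC–PAC–IAC–PAC is weak–strong twice, and phrases 3–4 restate phrases 1–2: a period heard twice, not a double period (which would end weakly at phrase 2).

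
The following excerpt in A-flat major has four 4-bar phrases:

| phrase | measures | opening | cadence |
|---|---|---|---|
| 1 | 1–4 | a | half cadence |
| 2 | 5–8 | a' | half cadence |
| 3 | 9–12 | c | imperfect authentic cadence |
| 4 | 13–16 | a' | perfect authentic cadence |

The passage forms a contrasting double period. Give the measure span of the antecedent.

In a double period the first pair of phrases (ending half cadence) is the large antecedent and the second pair (ending perfect authentic cadence) is the large consequent; the antecedent is measures 1–8.

measures 1–8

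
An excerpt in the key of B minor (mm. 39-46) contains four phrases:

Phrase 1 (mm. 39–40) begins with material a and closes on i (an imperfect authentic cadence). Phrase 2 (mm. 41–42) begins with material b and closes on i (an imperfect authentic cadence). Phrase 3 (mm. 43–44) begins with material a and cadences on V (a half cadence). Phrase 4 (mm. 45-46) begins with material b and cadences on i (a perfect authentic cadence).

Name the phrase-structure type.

parallel double period

Four phrases in two halves: the first half (mm. 39–42) ends with an imperfect authentic cadence, the second (mm. 43–46) with a perfect authentic cadence — a large antecedent–consequent pair, i.e. a double period.
Phrase 3 begins with the same material as phrase 1, making it parallel.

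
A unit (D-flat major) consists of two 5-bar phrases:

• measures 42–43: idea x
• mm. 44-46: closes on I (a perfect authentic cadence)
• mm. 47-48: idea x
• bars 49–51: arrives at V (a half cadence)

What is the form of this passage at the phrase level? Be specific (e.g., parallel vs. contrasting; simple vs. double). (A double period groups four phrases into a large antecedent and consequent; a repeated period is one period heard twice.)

The second phrase closes with a half cadence, which is not stronger than the first phrase's perfect authentic cadence; without a weak→strong cadential pair there is no antecedent–consequent relationship, so this is a phrase group rather than a period.

phrase group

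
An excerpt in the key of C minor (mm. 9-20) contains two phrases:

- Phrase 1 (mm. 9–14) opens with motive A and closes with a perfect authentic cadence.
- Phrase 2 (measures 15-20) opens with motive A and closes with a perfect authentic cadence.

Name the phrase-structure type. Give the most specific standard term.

Both phrases have the same opening (A) and the same cadence (perfect authentic cadence): the second is a restatement, not a consequent, so this is a repeated phrase rather than a period.

repeated phrase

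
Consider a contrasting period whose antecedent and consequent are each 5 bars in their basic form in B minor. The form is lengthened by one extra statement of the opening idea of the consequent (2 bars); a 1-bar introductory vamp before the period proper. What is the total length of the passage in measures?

13 measures

Basic contrasting period: 5 + 5 = 10 bars.
10 (basic form) + 2 (extra statement) + 1 (introduction) = 13.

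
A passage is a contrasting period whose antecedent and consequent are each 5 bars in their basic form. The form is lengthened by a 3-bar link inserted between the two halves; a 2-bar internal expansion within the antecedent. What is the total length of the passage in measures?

15 measures

Basic contrasting period: 5 + 5 = 10 bars.
10 (basic form) + 3 (link) + 2 (internal expansion) = 15.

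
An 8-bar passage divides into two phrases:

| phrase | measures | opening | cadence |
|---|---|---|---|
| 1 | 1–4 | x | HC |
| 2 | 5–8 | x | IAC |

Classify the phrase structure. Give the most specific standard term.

parallel period

Phrase 1 ends with a half cadence (weaker) and phrase 2 with an imperfect authentic cadence (stronger): antecedent + consequent = a period.
The two phrases open with the same material (x / x), so the period is parallel.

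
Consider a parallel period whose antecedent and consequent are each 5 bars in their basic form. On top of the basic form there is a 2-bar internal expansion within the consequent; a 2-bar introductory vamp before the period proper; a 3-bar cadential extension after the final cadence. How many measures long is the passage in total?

17 measures

Basic parallel period: 5 + 5 = 10 bars.
10 (basic form) + 2 (internal expansion) + 2 (introduction) + 3 (cadential extension) = 17.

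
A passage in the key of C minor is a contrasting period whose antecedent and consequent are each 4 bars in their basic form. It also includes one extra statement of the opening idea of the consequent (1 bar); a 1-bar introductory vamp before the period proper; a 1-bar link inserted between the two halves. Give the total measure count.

Basic contrasting period: 4 + 4 = 8 bars.
8 (basic form) + 1 (extra statement) + 1 (introduction) + 1 (link) = 11.

11 measures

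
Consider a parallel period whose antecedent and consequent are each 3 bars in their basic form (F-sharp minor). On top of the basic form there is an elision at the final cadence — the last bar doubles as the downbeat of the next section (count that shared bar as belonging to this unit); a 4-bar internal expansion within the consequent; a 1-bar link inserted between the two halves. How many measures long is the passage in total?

11 measures

Basic parallel period: 3 + 3 = 6 bars.
6 (basic form) + 4 (internal expansion) + 1 (link) = 11.
The elision shares a bar with the next section but does not change this unit's count.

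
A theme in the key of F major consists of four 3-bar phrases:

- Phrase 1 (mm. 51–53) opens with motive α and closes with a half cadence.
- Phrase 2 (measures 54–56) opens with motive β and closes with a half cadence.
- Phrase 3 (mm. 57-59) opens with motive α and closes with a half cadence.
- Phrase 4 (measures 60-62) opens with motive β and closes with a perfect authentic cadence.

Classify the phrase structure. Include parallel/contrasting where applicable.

Four phrases in two halves: the first half (measures 51–56) ends with a half cadence, the second (mm. 57-62) with a perfect authentic cadence — a large antecedent–consequent pair, i.e. a double period.
Phrase 3 begins with the same material as phrase 1, making it parallel.

parallel double period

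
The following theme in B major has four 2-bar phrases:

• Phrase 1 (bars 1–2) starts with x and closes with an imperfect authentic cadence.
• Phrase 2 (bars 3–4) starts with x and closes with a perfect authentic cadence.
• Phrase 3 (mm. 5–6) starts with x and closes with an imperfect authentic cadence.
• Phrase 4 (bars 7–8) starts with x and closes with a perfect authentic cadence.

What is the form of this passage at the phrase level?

repeated period

The cadence pattern IAC–PAC–IAC–PAC is weak–strong twice, and phrases 3–4 restate phrases 1–2: a period heard twice, not a double period (which would end weakly at phrase 2).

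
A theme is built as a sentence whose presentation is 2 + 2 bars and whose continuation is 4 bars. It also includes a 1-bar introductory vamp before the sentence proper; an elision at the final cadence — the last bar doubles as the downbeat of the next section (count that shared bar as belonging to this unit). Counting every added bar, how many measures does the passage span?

Basic sentence: 2 + 2 + 4 = 8 bars.
8 (basic form) + 1 (introduction) = 9.
The elision shares a bar with the next section but does not change this unit's count.

9 measures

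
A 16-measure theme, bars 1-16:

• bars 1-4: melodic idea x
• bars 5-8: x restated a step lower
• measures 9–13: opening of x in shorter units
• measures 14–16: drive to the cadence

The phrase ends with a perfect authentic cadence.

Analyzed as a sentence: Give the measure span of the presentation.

measures 1–8

The presentation of a sentence is the basic idea (measures 1-4) plus its repetition (mm. 5–8); the presentation is therefore bars 1-8.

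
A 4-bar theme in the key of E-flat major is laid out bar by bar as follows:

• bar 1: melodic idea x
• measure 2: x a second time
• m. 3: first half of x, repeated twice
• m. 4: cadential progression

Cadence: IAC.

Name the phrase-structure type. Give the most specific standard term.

sentence

Basic idea (m. 1) + its repetition (m. 2) form the presentation; fragmentation and cadence (bars 3–4) form the continuation — the 4-bar whole is a sentence.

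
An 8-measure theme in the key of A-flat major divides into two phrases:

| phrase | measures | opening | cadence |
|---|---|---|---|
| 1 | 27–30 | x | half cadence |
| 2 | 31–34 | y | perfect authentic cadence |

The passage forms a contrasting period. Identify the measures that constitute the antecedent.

The antecedent is the phrase ending with the weaker cadence (half cadence, phrase 1) and the consequent the one ending more conclusively (perfect authentic cadence, phrase 2); the antecedent is mm. 27–30.

measures 27–30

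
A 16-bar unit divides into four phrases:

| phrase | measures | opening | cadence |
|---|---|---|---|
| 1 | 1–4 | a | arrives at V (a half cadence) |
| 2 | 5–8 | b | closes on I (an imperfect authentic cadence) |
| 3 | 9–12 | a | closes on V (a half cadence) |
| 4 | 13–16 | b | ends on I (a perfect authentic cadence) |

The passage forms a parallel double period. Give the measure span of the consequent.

In a double period the first pair of phrases (ending imperfect authentic cadence) is the large antecedent and the second pair (ending perfect authentic cadence) is the large consequent; the consequent is measures 9–16.

measures 9–16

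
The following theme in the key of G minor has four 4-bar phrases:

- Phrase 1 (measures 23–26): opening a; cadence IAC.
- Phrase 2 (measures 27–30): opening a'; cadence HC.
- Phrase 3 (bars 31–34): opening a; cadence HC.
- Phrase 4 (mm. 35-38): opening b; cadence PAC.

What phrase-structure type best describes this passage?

parallel double period

Four phrases in two halves: the first half (measures 23–30) ends with a half cadence, the second (measures 31-38) with a perfect authentic cadence — a large antecedent–consequent pair, i.e. a double period.
Phrase 3 begins with the same material as phrase 1, making it parallel.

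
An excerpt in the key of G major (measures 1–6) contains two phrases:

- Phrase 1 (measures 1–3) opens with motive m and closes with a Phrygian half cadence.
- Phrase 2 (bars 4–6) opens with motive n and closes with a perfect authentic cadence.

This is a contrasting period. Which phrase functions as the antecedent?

The phrase ending with the weaker cadence (Phrygian half cadence) is the antecedent; the one ending more conclusively (perfect authentic cadence) is the consequent. The antecedent is phrase 1.

phrase 1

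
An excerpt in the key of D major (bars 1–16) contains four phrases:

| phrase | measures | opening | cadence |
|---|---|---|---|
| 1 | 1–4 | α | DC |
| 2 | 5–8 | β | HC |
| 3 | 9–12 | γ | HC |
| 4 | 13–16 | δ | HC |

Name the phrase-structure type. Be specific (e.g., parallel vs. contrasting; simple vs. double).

phrase group

Phrase 4 ends with a half cadence, no stronger than phrase 2's half cadence, so the four phrases do not form a double period; nor do phrases 3–4 duplicate 1–2, so it is not a repeated period. With no phrase reaching a conclusive cadence, the passage is a phrase group.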